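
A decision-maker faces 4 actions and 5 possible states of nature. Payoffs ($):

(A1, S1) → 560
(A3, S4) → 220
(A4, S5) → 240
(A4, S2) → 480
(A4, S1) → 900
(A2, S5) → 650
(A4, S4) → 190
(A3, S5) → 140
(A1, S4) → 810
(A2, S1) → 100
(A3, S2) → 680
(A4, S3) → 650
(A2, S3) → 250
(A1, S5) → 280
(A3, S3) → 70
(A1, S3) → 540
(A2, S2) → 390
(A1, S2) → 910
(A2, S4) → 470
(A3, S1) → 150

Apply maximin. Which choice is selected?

Row minima: A1=280, A2=100, A3=70, A4=190
Best worst-case = 280 → A1.

A1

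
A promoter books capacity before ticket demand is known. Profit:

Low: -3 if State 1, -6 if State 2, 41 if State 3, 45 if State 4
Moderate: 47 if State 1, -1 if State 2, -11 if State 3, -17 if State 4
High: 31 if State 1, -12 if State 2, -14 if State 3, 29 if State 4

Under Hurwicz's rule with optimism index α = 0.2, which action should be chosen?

Low: 0.2·45 + 0.8·(-6) = 4.2
Moderate: 0.2·47 + 0.8·(-17) = -4.2
High: 0.2·31 + 0.8·(-14) = -5
Highest Hurwicz score = 4.2 → Low.

Low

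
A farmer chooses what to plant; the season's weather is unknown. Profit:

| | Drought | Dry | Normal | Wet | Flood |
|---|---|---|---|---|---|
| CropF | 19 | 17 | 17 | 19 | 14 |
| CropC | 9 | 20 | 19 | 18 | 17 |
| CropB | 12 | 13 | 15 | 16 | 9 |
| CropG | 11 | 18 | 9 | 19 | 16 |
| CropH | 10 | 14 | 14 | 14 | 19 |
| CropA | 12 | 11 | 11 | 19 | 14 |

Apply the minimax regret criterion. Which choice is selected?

CropF

Column bests: Drought=19, Dry=20, Normal=19, Wet=19, Flood=19.
CropF regrets: 0, 3, 2, 0, 5 → max 5
CropC regrets: 10, 0, 0, 1, 2 → max 10
CropB regrets: 7, 7, 4, 3, 10 → max 10
CropG regrets: 8, 2, 10, 0, 3 → max 10
CropH regrets: 9, 6, 5, 5, 0 → max 9
CropA regrets: 7, 9, 8, 0, 5 → max 9
Smallest max regret = 5 → CropF.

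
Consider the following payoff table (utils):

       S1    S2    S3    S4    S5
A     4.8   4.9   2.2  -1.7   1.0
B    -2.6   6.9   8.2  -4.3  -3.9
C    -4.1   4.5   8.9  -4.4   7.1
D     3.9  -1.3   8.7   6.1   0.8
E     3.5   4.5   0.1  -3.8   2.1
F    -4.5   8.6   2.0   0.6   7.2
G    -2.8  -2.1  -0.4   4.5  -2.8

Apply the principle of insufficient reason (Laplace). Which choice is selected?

D

Row averages: A=2.24, B=0.86, C=2.4, D=3.64, E=1.28, F=2.78, G=-0.72
Highest average = 3.64 → D.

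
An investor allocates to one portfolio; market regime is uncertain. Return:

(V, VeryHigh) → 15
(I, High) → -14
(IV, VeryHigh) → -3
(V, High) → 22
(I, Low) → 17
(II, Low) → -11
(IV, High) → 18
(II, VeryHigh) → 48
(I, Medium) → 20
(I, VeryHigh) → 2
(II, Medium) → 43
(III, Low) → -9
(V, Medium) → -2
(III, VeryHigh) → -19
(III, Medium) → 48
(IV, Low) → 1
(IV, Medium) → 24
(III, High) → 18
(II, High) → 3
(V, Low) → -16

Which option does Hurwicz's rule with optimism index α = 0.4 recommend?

II

I: 0.4·20 + 0.6·(-14) = -0.4
II: 0.4·48 + 0.6·(-11) = 12.6
III: 0.4·48 + 0.6·(-19) = 7.8
IV: 0.4·24 + 0.6·(-3) = 7.8
V: 0.4·22 + 0.6·(-16) = -0.8
Highest Hurwicz score = 12.6 → II.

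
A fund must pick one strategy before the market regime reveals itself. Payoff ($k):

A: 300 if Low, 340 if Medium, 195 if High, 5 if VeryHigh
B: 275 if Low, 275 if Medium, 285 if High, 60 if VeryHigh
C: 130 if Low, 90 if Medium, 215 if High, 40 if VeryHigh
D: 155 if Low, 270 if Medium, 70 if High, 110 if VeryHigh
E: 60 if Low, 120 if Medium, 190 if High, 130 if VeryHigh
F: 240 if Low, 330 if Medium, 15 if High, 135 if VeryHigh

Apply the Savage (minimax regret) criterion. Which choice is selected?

B

Column bests: Low=300, Medium=340, High=285, VeryHigh=135.
A regrets: 0, 0, 90, 130 → max 130
B regrets: 25, 65, 0, 75 → max 75
C regrets: 170, 250, 70, 95 → max 250
D regrets: 145, 70, 215, 25 → max 215
E regrets: 240, 220, 95, 5 → max 240
F regrets: 60, 10, 270, 0 → max 270
Smallest max regret = 75 → B.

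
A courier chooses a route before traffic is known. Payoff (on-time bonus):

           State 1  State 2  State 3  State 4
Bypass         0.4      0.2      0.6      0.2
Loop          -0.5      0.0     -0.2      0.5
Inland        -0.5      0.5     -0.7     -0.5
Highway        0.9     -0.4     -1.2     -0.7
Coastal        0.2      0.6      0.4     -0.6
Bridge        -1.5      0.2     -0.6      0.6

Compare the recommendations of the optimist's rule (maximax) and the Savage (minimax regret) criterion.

maximax → Highway; minimax regret → Bypass (disagree)

Row maxima: Bypass=0.6, Loop=0.5, Inland=0.5, Highway=0.9, Coastal=0.6, Bridge=0.6
Best best-case = 0.9 → Highway.
Column bests: State 1=0.9, State 2=0.6, State 3=0.6, State 4=0.6.
Bypass regrets: 0.5, 0.4, 0.0, 0.4 → max 0.5
Loop regrets: 1.4, 0.6, 0.8, 0.1 → max 1.4
Inland regrets: 1.4, 0.1, 1.3, 1.1 → max 1.4
Highway regrets: 0.0, 1.0, 1.8, 1.3 → max 1.8
Coastal regrets: 0.7, 0.0, 0.2, 1.2 → max 1.2
Bridge regrets: 2.4, 0.4, 1.2, 0.0 → max 2.4
Smallest max regret = 0.5 → Bypass.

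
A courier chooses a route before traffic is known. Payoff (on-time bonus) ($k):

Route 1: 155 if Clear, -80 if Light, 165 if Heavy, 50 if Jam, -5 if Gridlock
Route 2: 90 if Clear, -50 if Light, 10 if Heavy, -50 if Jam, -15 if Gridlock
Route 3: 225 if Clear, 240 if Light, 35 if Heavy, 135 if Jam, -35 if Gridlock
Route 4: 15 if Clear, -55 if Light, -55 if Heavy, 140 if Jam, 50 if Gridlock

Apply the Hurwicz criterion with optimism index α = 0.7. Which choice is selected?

Route 3

Route 1: 0.7·165 + 0.3·(-80) = 91.5
Route 2: 0.7·90 + 0.3·(-50) = 48
Route 3: 0.7·240 + 0.3·(-35) = 157.5
Route 4: 0.7·140 + 0.3·(-55) = 81.5
Highest Hurwicz score = 157.5 → Route 3.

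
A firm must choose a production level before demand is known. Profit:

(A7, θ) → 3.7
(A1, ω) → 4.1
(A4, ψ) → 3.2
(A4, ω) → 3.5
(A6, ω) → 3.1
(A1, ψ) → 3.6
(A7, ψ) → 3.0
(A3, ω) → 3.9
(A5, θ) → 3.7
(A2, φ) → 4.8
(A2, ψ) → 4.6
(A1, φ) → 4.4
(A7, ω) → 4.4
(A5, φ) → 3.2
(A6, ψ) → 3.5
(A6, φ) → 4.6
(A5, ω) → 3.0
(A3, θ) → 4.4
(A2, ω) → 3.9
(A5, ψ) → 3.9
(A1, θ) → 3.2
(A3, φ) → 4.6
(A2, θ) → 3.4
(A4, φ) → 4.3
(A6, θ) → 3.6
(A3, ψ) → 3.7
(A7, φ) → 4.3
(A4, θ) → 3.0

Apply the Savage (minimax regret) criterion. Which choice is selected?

A3

Column bests: θ=4.4, φ=4.8, ψ=4.6, ω=4.4.
A1 regrets: 1.2, 0.4, 1.0, 0.3 → max 1.2
A2 regrets: 1.0, 0.0, 0.0, 0.5 → max 1.0
A3 regrets: 0.0, 0.2, 0.9, 0.5 → max 0.9
A4 regrets: 1.4, 0.5, 1.4, 0.9 → max 1.4
A5 regrets: 0.7, 1.6, 0.7, 1.4 → max 1.6
A6 regrets: 0.8, 0.2, 1.1, 1.3 → max 1.3
A7 regrets: 0.7, 0.5, 1.6, 0.0 → max 1.6
Smallest max regret = 0.9 → A3.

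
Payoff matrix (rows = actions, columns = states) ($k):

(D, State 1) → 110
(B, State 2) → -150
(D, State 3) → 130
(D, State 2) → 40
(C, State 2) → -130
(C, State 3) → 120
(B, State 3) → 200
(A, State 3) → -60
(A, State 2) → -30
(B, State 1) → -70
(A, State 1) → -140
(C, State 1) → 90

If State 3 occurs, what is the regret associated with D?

Best payoff under State 3 is 200.
Regret = 200 − 130 = 70.

70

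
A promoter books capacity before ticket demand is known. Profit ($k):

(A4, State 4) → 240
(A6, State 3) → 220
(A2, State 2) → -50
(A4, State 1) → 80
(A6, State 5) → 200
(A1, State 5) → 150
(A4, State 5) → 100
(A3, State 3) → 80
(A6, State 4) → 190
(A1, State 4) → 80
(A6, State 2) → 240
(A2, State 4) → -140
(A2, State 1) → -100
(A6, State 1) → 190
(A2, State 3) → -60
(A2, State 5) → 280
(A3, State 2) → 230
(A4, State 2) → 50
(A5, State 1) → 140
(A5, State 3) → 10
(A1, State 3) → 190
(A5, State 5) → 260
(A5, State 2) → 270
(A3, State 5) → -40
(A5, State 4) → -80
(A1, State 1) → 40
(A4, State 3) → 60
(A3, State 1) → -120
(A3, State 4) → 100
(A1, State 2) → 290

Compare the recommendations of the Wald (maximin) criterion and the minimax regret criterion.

maximin → A6; minimax regret → A6 (agree)

Row minima: A1=40, A2=-140, A3=-120, A4=50, A5=-80, A6=190
Best worst-case = 190 → A6.
Column bests: State 1=190, State 2=290, State 3=220, State 4=240, State 5=280.
A1 regrets: 150, 0, 30, 160, 130 → max 160
A2 regrets: 290, 340, 280, 380, 0 → max 380
A3 regrets: 310, 60, 140, 140, 320 → max 320
A4 regrets: 110, 240, 160, 0, 180 → max 240
A5 regrets: 50, 20, 210, 320, 20 → max 320
A6 regrets: 0, 50, 0, 50, 80 → max 80
Smallest max regret = 80 → A6.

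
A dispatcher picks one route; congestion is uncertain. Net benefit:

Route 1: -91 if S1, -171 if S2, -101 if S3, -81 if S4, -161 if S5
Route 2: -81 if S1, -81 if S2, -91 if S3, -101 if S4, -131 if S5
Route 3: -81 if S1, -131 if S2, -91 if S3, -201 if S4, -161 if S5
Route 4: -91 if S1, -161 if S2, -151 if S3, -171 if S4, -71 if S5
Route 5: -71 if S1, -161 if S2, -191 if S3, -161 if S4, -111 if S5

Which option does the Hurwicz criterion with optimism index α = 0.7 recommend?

Route 1: 0.7·(-81) + 0.3·(-171) = -108
Route 2: 0.7·(-81) + 0.3·(-131) = -96
Route 3: 0.7·(-81) + 0.3·(-201) = -117
Route 4: 0.7·(-71) + 0.3·(-171) = -101
Route 5: 0.7·(-71) + 0.3·(-191) = -107
Highest Hurwicz score = -96 → Route 2.

Route 2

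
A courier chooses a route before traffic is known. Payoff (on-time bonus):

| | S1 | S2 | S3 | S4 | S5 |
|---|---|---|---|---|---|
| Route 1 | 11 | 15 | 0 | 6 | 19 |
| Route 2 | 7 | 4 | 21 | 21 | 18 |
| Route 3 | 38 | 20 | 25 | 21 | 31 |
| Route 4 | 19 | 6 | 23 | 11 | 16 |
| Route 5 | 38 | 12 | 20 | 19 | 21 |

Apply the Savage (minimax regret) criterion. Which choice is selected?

Column bests: S1=38, S2=20, S3=25, S4=21, S5=31.
Route 1 regrets: 27, 5, 25, 15, 12 → max 27
Route 2 regrets: 31, 16, 4, 0, 13 → max 31
Route 3 regrets: 0, 0, 0, 0, 0 → max 0
Route 4 regrets: 19, 14, 2, 10, 15 → max 19
Route 5 regrets: 0, 8, 5, 2, 10 → max 10
Smallest max regret = 0 → Route 3.

Route 3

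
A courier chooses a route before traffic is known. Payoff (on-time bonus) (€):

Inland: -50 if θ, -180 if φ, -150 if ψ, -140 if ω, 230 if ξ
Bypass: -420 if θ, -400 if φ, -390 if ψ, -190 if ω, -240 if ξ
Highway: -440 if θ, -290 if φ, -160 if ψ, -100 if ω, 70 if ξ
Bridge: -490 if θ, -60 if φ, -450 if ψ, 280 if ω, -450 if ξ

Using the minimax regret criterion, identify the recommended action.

Column bests: θ=-50, φ=-60, ψ=-150, ω=280, ξ=230.
Inland regrets: 0, 120, 0, 420, 0 → max 420
Bypass regrets: 370, 340, 240, 470, 470 → max 470
Highway regrets: 390, 230, 10, 380, 160 → max 390
Bridge regrets: 440, 0, 300, 0, 680 → max 680
Smallest max regret = 390 → Highway.

Highway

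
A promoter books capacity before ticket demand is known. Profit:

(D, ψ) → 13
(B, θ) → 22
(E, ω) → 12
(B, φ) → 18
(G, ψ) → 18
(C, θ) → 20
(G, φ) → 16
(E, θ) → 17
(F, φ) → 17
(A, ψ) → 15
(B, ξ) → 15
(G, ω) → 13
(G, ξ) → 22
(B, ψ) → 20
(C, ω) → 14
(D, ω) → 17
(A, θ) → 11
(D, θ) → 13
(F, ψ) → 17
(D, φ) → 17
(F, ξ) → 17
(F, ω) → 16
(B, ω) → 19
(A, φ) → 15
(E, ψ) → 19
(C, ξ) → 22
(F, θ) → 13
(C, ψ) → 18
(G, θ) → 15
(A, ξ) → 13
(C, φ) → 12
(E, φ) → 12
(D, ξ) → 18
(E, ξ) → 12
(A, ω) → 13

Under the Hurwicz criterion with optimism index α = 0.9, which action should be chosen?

B

A: 0.9·15 + 0.1·11 = 14.6
B: 0.9·22 + 0.1·15 = 21.3
C: 0.9·22 + 0.1·12 = 21
D: 0.9·18 + 0.1·13 = 17.5
E: 0.9·19 + 0.1·12 = 18.3
F: 0.9·17 + 0.1·13 = 16.6
G: 0.9·22 + 0.1·13 = 21.1
Highest Hurwicz score = 21.3 → B.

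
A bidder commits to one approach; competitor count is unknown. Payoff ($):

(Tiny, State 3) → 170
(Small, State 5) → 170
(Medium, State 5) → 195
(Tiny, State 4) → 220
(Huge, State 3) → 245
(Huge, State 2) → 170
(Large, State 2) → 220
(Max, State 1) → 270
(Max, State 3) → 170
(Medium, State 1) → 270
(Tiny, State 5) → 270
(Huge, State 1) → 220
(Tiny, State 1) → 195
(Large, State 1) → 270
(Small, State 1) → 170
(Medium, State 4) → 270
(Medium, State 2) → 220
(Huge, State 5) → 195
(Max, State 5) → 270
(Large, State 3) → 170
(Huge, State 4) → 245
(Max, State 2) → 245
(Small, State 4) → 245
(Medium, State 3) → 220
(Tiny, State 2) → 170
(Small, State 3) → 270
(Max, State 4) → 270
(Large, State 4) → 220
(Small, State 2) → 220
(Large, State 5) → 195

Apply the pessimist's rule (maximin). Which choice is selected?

Row minima: Tiny=170, Small=170, Medium=195, Large=170, Huge=170, Max=170
Best worst-case = 195 → Medium.

Medium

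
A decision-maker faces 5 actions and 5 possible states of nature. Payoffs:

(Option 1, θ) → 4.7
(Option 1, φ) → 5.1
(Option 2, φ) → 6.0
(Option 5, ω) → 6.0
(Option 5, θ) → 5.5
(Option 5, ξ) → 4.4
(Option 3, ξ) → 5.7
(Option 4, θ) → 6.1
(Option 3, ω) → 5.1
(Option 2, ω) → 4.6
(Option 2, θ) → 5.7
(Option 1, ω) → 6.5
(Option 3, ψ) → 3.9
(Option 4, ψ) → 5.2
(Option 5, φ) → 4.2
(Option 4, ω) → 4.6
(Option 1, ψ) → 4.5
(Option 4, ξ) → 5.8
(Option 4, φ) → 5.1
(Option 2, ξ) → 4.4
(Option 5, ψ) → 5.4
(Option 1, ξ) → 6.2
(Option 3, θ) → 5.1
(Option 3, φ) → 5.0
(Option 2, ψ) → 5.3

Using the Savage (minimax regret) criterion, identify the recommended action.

Column bests: θ=6.1, φ=6.0, ψ=5.4, ω=6.5, ξ=6.2.
Option 1 regrets: 1.4, 0.9, 0.9, 0.0, 0.0 → max 1.4
Option 2 regrets: 0.4, 0.0, 0.1, 1.9, 1.8 → max 1.9
Option 3 regrets: 1.0, 1.0, 1.5, 1.4, 0.5 → max 1.5
Option 4 regrets: 0.0, 0.9, 0.2, 1.9, 0.4 → max 1.9
Option 5 regrets: 0.6, 1.8, 0.0, 0.5, 1.8 → max 1.8
Smallest max regret = 1.4 → Option 1.

Option 1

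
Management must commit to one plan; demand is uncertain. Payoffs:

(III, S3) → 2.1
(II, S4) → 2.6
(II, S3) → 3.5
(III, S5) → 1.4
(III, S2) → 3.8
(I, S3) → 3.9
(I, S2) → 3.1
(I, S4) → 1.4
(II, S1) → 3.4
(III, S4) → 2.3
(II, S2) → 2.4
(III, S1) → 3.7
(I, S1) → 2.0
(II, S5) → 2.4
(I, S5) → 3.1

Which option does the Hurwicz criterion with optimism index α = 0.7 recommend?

I: 0.7·3.9 + 0.3·1.4 = 3.15
II: 0.7·3.5 + 0.3·2.4 = 3.17
III: 0.7·3.8 + 0.3·1.4 = 3.08
Highest Hurwicz score = 3.17 → II.

II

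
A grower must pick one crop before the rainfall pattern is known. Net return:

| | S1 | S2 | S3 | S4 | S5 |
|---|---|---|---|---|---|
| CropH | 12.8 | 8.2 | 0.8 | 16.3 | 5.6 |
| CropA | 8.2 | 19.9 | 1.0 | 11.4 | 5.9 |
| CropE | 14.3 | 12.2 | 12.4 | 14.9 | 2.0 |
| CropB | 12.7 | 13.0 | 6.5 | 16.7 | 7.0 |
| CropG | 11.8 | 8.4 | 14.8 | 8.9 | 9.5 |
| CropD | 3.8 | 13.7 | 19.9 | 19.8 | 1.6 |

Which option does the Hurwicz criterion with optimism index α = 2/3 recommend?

CropD

CropH: 2/3·16.3 + 1/3·0.8 = 167/15
CropA: 2/3·19.9 + 1/3·1.0 = 13.6
CropE: 2/3·14.9 + 1/3·2.0 = 10.6
CropB: 2/3·16.7 + 1/3·6.5 = 13.3
CropG: 2/3·14.8 + 1/3·8.4 = 38/3
CropD: 2/3·19.9 + 1/3·1.6 = 13.8
Highest Hurwicz score = 13.8 → CropD.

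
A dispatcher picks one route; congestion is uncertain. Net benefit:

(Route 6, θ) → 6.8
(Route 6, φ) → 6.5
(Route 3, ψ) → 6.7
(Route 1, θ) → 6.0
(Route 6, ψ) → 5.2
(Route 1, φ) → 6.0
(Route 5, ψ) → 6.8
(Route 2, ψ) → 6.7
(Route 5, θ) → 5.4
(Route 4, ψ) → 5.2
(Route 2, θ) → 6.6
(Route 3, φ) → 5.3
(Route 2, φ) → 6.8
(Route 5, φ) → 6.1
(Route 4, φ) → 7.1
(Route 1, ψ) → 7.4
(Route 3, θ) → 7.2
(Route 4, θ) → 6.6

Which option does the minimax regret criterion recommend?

Column bests: θ=7.2, φ=7.1, ψ=7.4.
Route 1 regrets: 1.2, 1.1, 0.0 → max 1.2
Route 2 regrets: 0.6, 0.3, 0.7 → max 0.7
Route 3 regrets: 0.0, 1.8, 0.7 → max 1.8
Route 4 regrets: 0.6, 0.0, 2.2 → max 2.2
Route 5 regrets: 1.8, 1.0, 0.6 → max 1.8
Route 6 regrets: 0.4, 0.6, 2.2 → max 2.2
Smallest max regret = 0.7 → Route 2.

Route 2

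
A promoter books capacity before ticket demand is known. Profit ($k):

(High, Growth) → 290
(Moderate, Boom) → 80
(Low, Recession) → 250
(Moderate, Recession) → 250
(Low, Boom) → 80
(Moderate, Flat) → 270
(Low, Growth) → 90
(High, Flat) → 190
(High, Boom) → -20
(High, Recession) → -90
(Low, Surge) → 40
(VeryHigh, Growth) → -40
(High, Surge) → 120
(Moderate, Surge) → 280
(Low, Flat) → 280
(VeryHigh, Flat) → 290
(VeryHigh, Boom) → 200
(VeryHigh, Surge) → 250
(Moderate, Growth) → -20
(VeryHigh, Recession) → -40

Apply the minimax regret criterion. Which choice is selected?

Low

Column bests: Recession=250, Flat=290, Growth=290, Boom=200, Surge=280.
Low regrets: 0, 10, 200, 120, 240 → max 240
Moderate regrets: 0, 20, 310, 120, 0 → max 310
High regrets: 340, 100, 0, 220, 160 → max 340
VeryHigh regrets: 290, 0, 330, 0, 30 → max 330
Smallest max regret = 240 → Low.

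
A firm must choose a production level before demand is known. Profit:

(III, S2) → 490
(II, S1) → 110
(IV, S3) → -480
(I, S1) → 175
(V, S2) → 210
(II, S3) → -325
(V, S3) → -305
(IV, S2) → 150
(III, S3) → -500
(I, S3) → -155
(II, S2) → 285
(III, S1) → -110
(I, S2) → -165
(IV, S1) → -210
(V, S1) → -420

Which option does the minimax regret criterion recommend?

II

Column bests: S1=175, S2=490, S3=-155.
I regrets: 0, 655, 0 → max 655
II regrets: 65, 205, 170 → max 205
III regrets: 285, 0, 345 → max 345
IV regrets: 385, 340, 325 → max 385
V regrets: 595, 280, 150 → max 595
Smallest max regret = 205 → II.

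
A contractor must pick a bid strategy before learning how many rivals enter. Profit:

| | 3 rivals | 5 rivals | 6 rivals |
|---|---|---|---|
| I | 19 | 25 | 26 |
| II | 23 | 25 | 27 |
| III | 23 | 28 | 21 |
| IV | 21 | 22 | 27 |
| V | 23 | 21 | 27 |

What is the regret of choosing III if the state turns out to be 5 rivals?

Best payoff under 5 rivals is 28.
Regret = 28 − 28 = 0.

0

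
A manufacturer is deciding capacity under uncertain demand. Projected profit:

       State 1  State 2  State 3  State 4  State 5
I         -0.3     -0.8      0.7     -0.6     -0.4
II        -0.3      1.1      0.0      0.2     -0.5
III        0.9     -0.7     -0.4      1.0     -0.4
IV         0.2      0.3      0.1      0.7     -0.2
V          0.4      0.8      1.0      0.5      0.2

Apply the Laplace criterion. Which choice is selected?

Row averages: I=-0.28, II=0.1, III=0.08, IV=0.22, V=0.58
Highest average = 0.58 → V.

V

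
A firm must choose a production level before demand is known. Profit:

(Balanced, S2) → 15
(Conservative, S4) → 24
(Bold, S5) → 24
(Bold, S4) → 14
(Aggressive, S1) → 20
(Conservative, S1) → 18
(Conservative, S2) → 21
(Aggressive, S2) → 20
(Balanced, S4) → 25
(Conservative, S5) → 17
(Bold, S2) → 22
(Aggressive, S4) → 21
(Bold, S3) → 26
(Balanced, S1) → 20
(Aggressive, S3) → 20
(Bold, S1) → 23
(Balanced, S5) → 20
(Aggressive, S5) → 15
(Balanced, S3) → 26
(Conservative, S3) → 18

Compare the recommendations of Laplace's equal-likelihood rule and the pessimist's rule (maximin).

Row averages: Conservative=19.6, Balanced=21.2, Aggressive=19.2, Bold=21.8
Highest average = 21.8 → Bold.
Row minima: Conservative=17, Balanced=15, Aggressive=15, Bold=14
Best worst-case = 17 → Conservative.

laplace → Bold; maximin → Conservative (disagree)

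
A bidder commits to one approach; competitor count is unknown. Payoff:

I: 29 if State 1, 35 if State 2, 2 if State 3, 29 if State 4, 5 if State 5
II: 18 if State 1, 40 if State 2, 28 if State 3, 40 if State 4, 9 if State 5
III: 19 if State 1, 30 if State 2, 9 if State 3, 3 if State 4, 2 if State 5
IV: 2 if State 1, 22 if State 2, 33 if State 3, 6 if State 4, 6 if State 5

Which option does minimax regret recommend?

Column bests: State 1=29, State 2=40, State 3=33, State 4=40, State 5=9.
I regrets: 0, 5, 31, 11, 4 → max 31
II regrets: 11, 0, 5, 0, 0 → max 11
III regrets: 10, 10, 24, 37, 7 → max 37
IV regrets: 27, 18, 0, 34, 3 → max 34
Smallest max regret = 11 → II.

II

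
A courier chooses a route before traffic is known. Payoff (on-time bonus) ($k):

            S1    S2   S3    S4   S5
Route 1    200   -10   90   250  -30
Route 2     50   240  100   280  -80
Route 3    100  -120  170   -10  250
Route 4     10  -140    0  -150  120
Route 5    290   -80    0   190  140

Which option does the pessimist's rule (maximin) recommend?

Route 1

Row minima: Route 1=-30, Route 2=-80, Route 3=-120, Route 4=-150, Route 5=-80
Best worst-case = -30 → Route 1.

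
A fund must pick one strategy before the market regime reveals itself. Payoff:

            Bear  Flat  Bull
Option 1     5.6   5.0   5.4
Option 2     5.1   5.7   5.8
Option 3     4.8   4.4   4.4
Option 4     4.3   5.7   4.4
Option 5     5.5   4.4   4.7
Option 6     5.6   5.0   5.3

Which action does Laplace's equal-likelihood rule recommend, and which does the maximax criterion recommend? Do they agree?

Row averages: Option 1=16/3, Option 2=83/15, Option 3=68/15, Option 4=4.8, Option 5=73/15, Option 6=5.3
Highest average = 83/15 → Option 2.
Row maxima: Option 1=5.6, Option 2=5.8, Option 3=4.8, Option 4=5.7, Option 5=5.5, Option 6=5.6
Best best-case = 5.8 → Option 2.

laplace → Option 2; maximax → Option 2 (agree)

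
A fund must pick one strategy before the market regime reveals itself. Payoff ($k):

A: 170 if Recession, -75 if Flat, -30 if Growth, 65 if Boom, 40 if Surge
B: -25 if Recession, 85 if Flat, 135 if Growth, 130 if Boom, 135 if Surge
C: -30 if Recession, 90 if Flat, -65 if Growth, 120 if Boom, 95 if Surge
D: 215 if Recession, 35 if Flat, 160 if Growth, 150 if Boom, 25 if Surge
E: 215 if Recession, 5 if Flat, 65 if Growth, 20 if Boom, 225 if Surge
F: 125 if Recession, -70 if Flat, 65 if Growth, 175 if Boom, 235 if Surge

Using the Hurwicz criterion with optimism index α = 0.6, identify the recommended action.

A: 0.6·170 + 0.4·(-75) = 72
B: 0.6·135 + 0.4·(-25) = 71
C: 0.6·120 + 0.4·(-65) = 46
D: 0.6·215 + 0.4·25 = 139
E: 0.6·225 + 0.4·5 = 137
F: 0.6·235 + 0.4·(-70) = 113
Highest Hurwicz score = 139 → D.

D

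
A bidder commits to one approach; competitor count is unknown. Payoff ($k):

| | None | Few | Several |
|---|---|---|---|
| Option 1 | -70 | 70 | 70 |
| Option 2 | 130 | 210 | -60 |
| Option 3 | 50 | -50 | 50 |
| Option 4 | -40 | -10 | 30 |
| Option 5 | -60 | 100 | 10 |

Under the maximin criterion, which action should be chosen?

Row minima: Option 1=-70, Option 2=-60, Option 3=-50, Option 4=-40, Option 5=-60
Best worst-case = -40 → Option 4.

Option 4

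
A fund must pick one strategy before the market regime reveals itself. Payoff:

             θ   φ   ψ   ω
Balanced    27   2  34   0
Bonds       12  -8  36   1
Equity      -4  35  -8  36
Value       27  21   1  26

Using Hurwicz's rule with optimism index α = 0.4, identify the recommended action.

Balanced

Balanced: 0.4·34 + 0.6·0 = 13.6
Bonds: 0.4·36 + 0.6·(-8) = 9.6
Equity: 0.4·36 + 0.6·(-8) = 9.6
Value: 0.4·27 + 0.6·1 = 11.4
Highest Hurwicz score = 13.6 → Balanced.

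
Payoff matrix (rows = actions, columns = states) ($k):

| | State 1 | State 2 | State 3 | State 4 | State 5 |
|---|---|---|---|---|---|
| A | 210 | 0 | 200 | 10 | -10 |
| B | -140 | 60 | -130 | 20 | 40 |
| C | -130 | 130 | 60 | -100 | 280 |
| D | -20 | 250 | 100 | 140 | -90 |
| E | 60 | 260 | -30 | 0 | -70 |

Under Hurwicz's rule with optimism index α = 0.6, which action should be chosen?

A: 0.6·210 + 0.4·(-10) = 122
B: 0.6·60 + 0.4·(-140) = -20
C: 0.6·280 + 0.4·(-130) = 116
D: 0.6·250 + 0.4·(-90) = 114
E: 0.6·260 + 0.4·(-70) = 128
Highest Hurwicz score = 128 → E.

E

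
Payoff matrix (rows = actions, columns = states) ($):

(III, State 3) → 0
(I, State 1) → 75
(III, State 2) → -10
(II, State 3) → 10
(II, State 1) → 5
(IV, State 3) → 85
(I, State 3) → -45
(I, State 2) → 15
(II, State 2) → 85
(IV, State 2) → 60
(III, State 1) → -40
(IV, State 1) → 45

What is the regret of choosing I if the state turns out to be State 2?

Best payoff under State 2 is 85.
Regret = 85 − 15 = 70.

70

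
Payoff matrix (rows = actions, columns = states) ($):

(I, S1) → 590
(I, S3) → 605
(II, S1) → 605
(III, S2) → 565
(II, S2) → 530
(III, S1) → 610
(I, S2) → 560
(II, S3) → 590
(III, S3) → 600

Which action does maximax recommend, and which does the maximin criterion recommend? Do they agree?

maximax → III; maximin → III (agree)

Row maxima: I=605, II=605, III=610
Best best-case = 610 → III.
Row minima: I=560, II=530, III=565
Best worst-case = 565 → III.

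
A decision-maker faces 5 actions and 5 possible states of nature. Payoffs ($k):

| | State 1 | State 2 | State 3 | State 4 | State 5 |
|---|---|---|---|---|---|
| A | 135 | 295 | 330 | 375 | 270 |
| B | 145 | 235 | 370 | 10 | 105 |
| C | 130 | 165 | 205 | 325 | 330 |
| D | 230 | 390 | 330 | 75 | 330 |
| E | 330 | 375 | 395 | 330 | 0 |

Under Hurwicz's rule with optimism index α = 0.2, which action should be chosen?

A

A: 0.2·375 + 0.8·135 = 183
B: 0.2·370 + 0.8·10 = 82
C: 0.2·330 + 0.8·130 = 170
D: 0.2·390 + 0.8·75 = 138
E: 0.2·395 + 0.8·0 = 79
Highest Hurwicz score = 183 → A.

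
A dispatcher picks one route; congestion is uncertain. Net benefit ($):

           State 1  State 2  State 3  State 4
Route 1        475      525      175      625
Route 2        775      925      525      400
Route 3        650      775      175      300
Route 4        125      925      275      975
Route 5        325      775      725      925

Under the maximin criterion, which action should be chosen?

Row minima: Route 1=175, Route 2=400, Route 3=175, Route 4=125, Route 5=325
Best worst-case = 400 → Route 2.

Route 2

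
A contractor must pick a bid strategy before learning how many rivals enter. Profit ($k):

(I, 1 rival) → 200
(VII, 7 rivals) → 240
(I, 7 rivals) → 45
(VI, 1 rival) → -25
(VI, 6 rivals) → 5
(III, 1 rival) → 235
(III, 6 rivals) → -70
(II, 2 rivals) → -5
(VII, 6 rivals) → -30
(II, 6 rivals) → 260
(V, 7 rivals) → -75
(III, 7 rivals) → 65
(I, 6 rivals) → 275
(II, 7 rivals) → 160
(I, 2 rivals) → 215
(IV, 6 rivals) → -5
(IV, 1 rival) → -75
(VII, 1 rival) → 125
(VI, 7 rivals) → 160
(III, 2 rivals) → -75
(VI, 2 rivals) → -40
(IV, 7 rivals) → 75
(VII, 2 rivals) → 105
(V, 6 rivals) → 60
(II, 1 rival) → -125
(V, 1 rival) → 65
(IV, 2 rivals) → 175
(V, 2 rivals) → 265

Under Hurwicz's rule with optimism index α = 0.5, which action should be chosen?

I: 0.5·275 + 0.5·45 = 160
II: 0.5·260 + 0.5·(-125) = 67.5
III: 0.5·235 + 0.5·(-75) = 80
IV: 0.5·175 + 0.5·(-75) = 50
V: 0.5·265 + 0.5·(-75) = 95
VI: 0.5·160 + 0.5·(-40) = 60
VII: 0.5·240 + 0.5·(-30) = 105
Highest Hurwicz score = 160 → I.

I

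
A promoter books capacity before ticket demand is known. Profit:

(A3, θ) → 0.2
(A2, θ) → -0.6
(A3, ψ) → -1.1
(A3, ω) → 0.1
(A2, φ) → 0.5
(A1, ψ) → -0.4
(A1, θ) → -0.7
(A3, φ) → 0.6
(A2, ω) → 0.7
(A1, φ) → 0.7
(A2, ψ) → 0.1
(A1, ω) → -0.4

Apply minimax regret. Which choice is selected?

A2

Column bests: θ=0.2, φ=0.7, ψ=0.1, ω=0.7.
A1 regrets: 0.9, 0.0, 0.5, 1.1 → max 1.1
A2 regrets: 0.8, 0.2, 0.0, 0.0 → max 0.8
A3 regrets: 0.0, 0.1, 1.2, 0.6 → max 1.2
Smallest max regret = 0.8 → A2.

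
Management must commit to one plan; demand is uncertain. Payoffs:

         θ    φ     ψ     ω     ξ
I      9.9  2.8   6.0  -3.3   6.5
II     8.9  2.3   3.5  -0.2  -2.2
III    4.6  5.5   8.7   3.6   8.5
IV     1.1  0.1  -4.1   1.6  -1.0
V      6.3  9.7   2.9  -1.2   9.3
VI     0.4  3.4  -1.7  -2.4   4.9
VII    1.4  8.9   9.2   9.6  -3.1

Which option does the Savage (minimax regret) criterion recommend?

Column bests: θ=9.9, φ=9.7, ψ=9.2, ω=9.6, ξ=9.3.
I regrets: 0.0, 6.9, 3.2, 12.9, 2.8 → max 12.9
II regrets: 1.0, 7.4, 5.7, 9.8, 11.5 → max 11.5
III regrets: 5.3, 4.2, 0.5, 6.0, 0.8 → max 6.0
IV regrets: 8.8, 9.6, 13.3, 8.0, 10.3 → max 13.3
V regrets: 3.6, 0.0, 6.3, 10.8, 0.0 → max 10.8
VI regrets: 9.5, 6.3, 10.9, 12.0, 4.4 → max 12.0
VII regrets: 8.5, 0.8, 0.0, 0.0, 12.4 → max 12.4
Smallest max regret = 6.0 → III.

III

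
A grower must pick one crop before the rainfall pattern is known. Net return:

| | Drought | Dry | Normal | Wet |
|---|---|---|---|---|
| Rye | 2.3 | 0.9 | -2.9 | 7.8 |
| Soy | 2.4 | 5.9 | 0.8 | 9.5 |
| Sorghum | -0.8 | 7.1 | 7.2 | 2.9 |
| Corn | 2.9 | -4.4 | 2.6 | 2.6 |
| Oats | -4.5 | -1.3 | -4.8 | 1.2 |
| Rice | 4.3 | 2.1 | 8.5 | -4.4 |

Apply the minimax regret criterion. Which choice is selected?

Column bests: Drought=4.3, Dry=7.1, Normal=8.5, Wet=9.5.
Rye regrets: 2.0, 6.2, 11.4, 1.7 → max 11.4
Soy regrets: 1.9, 1.2, 7.7, 0.0 → max 7.7
Sorghum regrets: 5.1, 0.0, 1.3, 6.6 → max 6.6
Corn regrets: 1.4, 11.5, 5.9, 6.9 → max 11.5
Oats regrets: 8.8, 8.4, 13.3, 8.3 → max 13.3
Rice regrets: 0.0, 5.0, 0.0, 13.9 → max 13.9
Smallest max regret = 6.6 → Sorghum.

Sorghum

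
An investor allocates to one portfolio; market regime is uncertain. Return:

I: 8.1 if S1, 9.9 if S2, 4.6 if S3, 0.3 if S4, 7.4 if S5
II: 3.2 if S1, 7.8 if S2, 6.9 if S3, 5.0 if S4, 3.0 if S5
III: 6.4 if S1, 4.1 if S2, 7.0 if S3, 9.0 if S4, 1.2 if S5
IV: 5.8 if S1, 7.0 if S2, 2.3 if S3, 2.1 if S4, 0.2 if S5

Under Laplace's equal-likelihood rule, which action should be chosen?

Row averages: I=6.06, II=5.18, III=5.54, IV=3.48
Highest average = 6.06 → I.

I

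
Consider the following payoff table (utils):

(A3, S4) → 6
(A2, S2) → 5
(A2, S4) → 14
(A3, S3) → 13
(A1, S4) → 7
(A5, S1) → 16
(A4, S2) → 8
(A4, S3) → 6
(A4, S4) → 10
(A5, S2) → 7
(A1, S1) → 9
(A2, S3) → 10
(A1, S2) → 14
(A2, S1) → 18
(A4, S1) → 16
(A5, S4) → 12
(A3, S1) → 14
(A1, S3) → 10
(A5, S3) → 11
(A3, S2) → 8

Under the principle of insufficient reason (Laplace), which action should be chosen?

Row averages: A1=10, A2=11.75, A3=10.25, A4=10, A5=11.5
Highest average = 11.75 → A2.

A2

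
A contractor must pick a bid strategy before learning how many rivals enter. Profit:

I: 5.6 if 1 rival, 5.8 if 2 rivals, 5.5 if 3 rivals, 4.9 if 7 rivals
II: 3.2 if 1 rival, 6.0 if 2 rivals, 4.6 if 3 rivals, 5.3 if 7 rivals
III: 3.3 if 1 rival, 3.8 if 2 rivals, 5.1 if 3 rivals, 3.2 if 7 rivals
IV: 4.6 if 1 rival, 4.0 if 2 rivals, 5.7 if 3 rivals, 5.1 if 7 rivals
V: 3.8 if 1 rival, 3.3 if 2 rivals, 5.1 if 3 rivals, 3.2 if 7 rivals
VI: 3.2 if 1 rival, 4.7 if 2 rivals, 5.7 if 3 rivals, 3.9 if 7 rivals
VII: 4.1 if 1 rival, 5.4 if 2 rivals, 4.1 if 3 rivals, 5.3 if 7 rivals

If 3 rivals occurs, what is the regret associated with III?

Best payoff under 3 rivals is 5.7.
Regret = 5.7 − 5.1 = 0.6.

0.6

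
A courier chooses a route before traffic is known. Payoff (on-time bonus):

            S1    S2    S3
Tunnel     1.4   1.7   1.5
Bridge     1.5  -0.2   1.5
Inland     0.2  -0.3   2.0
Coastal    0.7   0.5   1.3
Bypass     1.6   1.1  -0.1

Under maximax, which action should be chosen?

Inland

Row maxima: Tunnel=1.7, Bridge=1.5, Inland=2.0, Coastal=1.3, Bypass=1.6
Best best-case = 2.0 → Inland.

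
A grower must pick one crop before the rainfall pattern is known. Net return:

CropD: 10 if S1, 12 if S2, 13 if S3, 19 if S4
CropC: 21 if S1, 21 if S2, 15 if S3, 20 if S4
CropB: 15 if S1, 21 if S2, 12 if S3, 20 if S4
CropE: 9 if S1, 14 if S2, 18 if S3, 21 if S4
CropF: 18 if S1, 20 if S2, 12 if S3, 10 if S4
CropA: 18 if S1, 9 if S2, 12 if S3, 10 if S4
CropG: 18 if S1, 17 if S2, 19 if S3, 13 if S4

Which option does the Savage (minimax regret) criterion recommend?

Column bests: S1=21, S2=21, S3=19, S4=21.
CropD regrets: 11, 9, 6, 2 → max 11
CropC regrets: 0, 0, 4, 1 → max 4
CropB regrets: 6, 0, 7, 1 → max 7
CropE regrets: 12, 7, 1, 0 → max 12
CropF regrets: 3, 1, 7, 11 → max 11
CropA regrets: 3, 12, 7, 11 → max 12
CropG regrets: 3, 4, 0, 8 → max 8
Smallest max regret = 4 → CropC.

CropC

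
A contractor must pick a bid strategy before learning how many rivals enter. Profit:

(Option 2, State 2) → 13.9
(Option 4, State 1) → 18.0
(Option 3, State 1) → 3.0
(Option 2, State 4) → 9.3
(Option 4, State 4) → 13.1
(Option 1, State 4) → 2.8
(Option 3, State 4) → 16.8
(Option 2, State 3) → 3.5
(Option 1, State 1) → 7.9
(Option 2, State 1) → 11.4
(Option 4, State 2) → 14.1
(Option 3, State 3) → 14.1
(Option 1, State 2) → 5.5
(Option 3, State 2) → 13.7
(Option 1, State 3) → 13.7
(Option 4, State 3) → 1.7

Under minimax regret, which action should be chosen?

Option 2

Column bests: State 1=18.0, State 2=14.1, State 3=14.1, State 4=16.8.
Option 1 regrets: 10.1, 8.6, 0.4, 14.0 → max 14.0
Option 2 regrets: 6.6, 0.2, 10.6, 7.5 → max 10.6
Option 3 regrets: 15.0, 0.4, 0.0, 0.0 → max 15.0
Option 4 regrets: 0.0, 0.0, 12.4, 3.7 → max 12.4
Smallest max regret = 10.6 → Option 2.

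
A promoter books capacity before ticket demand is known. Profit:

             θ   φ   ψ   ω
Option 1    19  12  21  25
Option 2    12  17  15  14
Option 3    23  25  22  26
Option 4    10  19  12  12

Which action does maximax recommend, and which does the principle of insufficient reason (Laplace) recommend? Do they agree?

maximax → Option 3; laplace → Option 3 (agree)

Row maxima: Option 1=25, Option 2=17, Option 3=26, Option 4=19
Best best-case = 26 → Option 3.
Row averages: Option 1=19.25, Option 2=14.5, Option 3=24, Option 4=13.25
Highest average = 24 → Option 3.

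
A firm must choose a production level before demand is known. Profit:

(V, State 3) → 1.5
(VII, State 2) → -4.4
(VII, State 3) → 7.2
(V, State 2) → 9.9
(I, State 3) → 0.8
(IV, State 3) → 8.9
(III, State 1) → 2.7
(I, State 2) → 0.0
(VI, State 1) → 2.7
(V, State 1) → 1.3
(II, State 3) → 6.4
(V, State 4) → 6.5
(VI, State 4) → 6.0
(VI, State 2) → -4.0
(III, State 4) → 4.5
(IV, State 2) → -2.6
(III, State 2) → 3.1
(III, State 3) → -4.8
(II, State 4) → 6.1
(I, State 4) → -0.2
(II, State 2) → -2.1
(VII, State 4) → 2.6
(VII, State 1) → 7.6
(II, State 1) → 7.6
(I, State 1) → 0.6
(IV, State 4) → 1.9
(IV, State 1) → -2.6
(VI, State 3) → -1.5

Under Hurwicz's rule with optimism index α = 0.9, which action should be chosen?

V

I: 0.9·0.8 + 0.1·(-0.2) = 0.7
II: 0.9·7.6 + 0.1·(-2.1) = 6.63
III: 0.9·4.5 + 0.1·(-4.8) = 3.57
IV: 0.9·8.9 + 0.1·(-2.6) = 7.75
V: 0.9·9.9 + 0.1·1.3 = 9.04
VI: 0.9·6.0 + 0.1·(-4.0) = 5
VII: 0.9·7.6 + 0.1·(-4.4) = 6.4
Highest Hurwicz score = 9.04 → V.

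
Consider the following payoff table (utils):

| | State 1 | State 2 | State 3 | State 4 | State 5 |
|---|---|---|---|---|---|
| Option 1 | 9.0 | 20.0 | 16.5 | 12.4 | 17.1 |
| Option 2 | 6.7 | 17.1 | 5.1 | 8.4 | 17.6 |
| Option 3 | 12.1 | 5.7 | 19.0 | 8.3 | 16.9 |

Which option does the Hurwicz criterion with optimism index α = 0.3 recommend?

Option 1: 0.3·20.0 + 0.7·9.0 = 12.3
Option 2: 0.3·17.6 + 0.7·5.1 = 8.85
Option 3: 0.3·19.0 + 0.7·5.7 = 9.69
Highest Hurwicz score = 12.3 → Option 1.

Option 1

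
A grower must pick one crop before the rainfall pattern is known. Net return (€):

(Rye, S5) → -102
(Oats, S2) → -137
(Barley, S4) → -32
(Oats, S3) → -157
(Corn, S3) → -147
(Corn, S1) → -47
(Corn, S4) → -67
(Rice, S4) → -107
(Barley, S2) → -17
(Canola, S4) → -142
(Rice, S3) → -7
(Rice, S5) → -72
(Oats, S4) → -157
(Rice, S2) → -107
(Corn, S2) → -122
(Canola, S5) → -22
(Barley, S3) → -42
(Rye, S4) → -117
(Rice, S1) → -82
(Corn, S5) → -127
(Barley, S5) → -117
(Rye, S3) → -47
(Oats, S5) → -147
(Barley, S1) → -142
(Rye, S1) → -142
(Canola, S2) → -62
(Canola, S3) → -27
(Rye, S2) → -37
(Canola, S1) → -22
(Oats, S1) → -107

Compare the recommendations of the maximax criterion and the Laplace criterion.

maximax → Rice; laplace → Canola (disagree)

Row maxima: Barley=-17, Corn=-47, Rice=-7, Oats=-107, Rye=-37, Canola=-22
Best best-case = -7 → Rice.
Row averages: Barley=-70, Corn=-102, Rice=-75, Oats=-141, Rye=-89, Canola=-55
Highest average = -55 → Canola.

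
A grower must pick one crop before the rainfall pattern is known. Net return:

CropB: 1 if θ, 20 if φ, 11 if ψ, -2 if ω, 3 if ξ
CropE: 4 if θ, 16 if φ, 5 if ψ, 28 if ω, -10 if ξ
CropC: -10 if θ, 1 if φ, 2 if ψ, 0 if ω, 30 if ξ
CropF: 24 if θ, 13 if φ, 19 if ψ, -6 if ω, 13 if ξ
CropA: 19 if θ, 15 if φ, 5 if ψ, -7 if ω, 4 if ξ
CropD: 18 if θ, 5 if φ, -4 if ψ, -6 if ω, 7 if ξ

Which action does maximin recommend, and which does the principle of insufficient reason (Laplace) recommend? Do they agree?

maximin → CropB; laplace → CropF (disagree)

Row minima: CropB=-2, CropE=-10, CropC=-10, CropF=-6, CropA=-7, CropD=-6
Best worst-case = -2 → CropB.
Row averages: CropB=6.6, CropE=8.6, CropC=4.6, CropF=12.6, CropA=7.2, CropD=4
Highest average = 12.6 → CropF.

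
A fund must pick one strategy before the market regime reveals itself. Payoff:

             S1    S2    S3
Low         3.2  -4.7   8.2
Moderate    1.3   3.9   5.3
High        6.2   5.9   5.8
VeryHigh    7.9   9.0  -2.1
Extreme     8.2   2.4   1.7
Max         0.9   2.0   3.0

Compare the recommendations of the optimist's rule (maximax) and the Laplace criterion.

Row maxima: Low=8.2, Moderate=5.3, High=6.2, VeryHigh=9.0, Extreme=8.2, Max=3.0
Best best-case = 9.0 → VeryHigh.
Row averages: Low=67/30, Moderate=3.5, High=179/30, VeryHigh=74/15, Extreme=4.1, Max=59/30
Highest average = 179/30 → High.

maximax → VeryHigh; laplace → High (disagree)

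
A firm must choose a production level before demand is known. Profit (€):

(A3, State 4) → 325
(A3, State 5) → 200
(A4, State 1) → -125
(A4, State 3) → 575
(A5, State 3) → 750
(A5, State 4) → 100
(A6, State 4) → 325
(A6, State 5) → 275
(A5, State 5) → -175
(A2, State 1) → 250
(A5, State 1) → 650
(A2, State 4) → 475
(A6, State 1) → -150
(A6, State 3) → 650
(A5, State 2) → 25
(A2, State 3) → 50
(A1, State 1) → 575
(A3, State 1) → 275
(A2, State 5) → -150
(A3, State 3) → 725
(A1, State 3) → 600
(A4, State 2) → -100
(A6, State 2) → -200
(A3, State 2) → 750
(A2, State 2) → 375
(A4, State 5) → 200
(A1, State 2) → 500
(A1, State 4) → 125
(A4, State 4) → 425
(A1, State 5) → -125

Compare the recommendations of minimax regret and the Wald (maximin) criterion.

minimax regret → A3; maximin → A3 (agree)

Column bests: State 1=650, State 2=750, State 3=750, State 4=475, State 5=275.
A1 regrets: 75, 250, 150, 350, 400 → max 400
A2 regrets: 400, 375, 700, 0, 425 → max 700
A3 regrets: 375, 0, 25, 150, 75 → max 375
A4 regrets: 775, 850, 175, 50, 75 → max 850
A5 regrets: 0, 725, 0, 375, 450 → max 725
A6 regrets: 800, 950, 100, 150, 0 → max 950
Smallest max regret = 375 → A3.
Row minima: A1=-125, A2=-150, A3=200, A4=-125, A5=-175, A6=-200
Best worst-case = 200 → A3.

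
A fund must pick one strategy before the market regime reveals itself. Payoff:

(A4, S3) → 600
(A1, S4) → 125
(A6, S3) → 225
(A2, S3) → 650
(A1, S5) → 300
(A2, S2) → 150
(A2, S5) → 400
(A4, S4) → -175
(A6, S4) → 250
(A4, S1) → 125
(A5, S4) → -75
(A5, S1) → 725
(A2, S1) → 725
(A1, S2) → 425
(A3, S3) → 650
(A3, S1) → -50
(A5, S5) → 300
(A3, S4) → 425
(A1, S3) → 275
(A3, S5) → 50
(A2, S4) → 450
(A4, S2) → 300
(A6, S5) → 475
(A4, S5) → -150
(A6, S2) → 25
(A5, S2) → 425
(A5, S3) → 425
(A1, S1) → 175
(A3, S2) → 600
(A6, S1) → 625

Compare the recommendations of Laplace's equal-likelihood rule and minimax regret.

laplace → A2; minimax regret → A2 (agree)

Row averages: A1=260, A2=475, A3=335, A4=140, A5=360, A6=320
Highest average = 475 → A2.
Column bests: S1=725, S2=600, S3=650, S4=450, S5=475.
A1 regrets: 550, 175, 375, 325, 175 → max 550
A2 regrets: 0, 450, 0, 0, 75 → max 450
A3 regrets: 775, 0, 0, 25, 425 → max 775
A4 regrets: 600, 300, 50, 625, 625 → max 625
A5 regrets: 0, 175, 225, 525, 175 → max 525
A6 regrets: 100, 575, 425, 200, 0 → max 575
Smallest max regret = 450 → A2.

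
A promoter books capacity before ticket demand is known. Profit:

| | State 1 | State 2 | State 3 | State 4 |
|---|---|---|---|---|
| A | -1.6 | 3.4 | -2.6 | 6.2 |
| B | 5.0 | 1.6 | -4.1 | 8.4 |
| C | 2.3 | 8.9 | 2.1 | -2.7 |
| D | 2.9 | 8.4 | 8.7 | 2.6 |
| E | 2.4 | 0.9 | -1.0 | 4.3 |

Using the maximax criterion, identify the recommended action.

Row maxima: A=6.2, B=8.4, C=8.9, D=8.7, E=4.3
Best best-case = 8.9 → C.

C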